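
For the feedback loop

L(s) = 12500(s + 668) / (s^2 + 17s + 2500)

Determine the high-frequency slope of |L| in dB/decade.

-20 dB/decade

Each pole contributes −20 dB/decade at high frequency; each zero contributes +20 dB/decade.
Net: 1 zero(s) − 2 pole(s) → -20 dB/decade.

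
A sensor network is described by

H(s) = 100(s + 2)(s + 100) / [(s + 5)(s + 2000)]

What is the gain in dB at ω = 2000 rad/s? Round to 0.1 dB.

37.0 dB

At s = jω = j2000:
zero (s+2): 2 + j2000 → |·| = √(2²+2000²) = √4000004 ≈ 2000, ∠ = arctan(2000/2) ≈ 89.94°
zero (s+100): 100 + j2000 → |·| = √(100²+2000²) = √4010000 ≈ 2002.5, ∠ = arctan(2000/100) ≈ 87.14°
pole (s+5): 5 + j2000 → |·| = √(5²+2000²) = √4000025 ≈ 2000, ∠ = arctan(2000/5) ≈ 89.86°
pole (s+2000): 2000 + j2000 → |·| = √(2000²+2000²) = √8000000 ≈ 2828.4, ∠ = arctan(2000/2000) ≈ 45.00°
|H| = 100 · 4.005e+06 / 5.6568e+06 ≈ 70.8
Gain = 20 log₁₀(70.8) ≈ 37.00 dB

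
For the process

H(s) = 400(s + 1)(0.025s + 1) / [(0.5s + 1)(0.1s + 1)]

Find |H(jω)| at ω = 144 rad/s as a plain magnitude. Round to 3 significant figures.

At ω = 144 rad/s:
zero (1 + j144·1) = 1 + j144 → |·| ≈ 144, ∠ ≈ 89.60°
zero (1 + j144·0.025) = 1 + j3.6 → |·| ≈ 3.7363, ∠ ≈ 74.48°
pole (1 + j144·0.5) = 1 + j72 → |·| ≈ 72.007, ∠ ≈ 89.20°
pole (1 + j144·0.1) = 1 + j14.4 → |·| ≈ 14.435, ∠ ≈ 86.03°
|H| = 400 · 144 · 3.7363 / (72.007 · 14.435) ≈ 207.05

207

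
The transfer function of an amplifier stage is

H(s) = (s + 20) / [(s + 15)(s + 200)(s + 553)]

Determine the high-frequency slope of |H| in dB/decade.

-40 dB/decade

Each pole contributes −20 dB/decade at high frequency; each zero contributes +20 dB/decade.
Net: 1 zero(s) − 3 pole(s) → -40 dB/decade.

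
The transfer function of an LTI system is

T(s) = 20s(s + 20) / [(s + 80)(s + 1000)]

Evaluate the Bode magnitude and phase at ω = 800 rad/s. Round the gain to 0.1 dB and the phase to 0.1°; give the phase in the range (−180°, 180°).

At s = jω = j800:
zero (s+20): 20 + j800 → |·| = √(20²+800²) = √640400 ≈ 800.25, ∠ = arctan(800/20) ≈ 88.57°
zero at origin: s = j800 → |·| = 800, ∠ = 90.00°
pole (s+80): 80 + j800 → |·| = √(80²+800²) = √646400 ≈ 803.99, ∠ = arctan(800/80) ≈ 84.29°
pole (s+1000): 1000 + j800 → |·| = √(1000²+800²) = √1640000 ≈ 1280.6, ∠ = arctan(800/1000) ≈ 38.66°
|T| = 20 · 6.402e+05 / 1.0296e+06 ≈ 12.436
Gain = 20 log₁₀(12.436) ≈ 21.89 dB
∠T = 178.57° − 122.95° = 55.62°

21.9 dB, 55.6°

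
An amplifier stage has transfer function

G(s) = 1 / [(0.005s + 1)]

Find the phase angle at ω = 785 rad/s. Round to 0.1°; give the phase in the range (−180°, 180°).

At ω = 785 rad/s:
pole (1 + j785·0.005) = 1 + j3.925 → |·| ≈ 4.0504, ∠ ≈ 75.71°
∠G = (0°) − (75.71°) = -75.71°

-75.7°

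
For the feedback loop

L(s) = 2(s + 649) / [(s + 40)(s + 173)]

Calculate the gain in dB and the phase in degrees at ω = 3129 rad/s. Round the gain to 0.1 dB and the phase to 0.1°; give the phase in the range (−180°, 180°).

-63.7 dB, -97.8°

At s = jω = j3129:
zero (s+649): 649 + j3129 → |·| = √(649²+3129²) = √10211842 ≈ 3195.6, ∠ = arctan(3129/649) ≈ 78.28°
pole (s+40): 40 + j3129 → |·| = √(40²+3129²) = √9792241 ≈ 3129.3, ∠ = arctan(3129/40) ≈ 89.27°
pole (s+173): 173 + j3129 → |·| = √(173²+3129²) = √9820570 ≈ 3133.8, ∠ = arctan(3129/173) ≈ 86.84°
|L| = 2 · 3195.6 / 9.8066e+06 ≈ 0.00065172
Gain = 20 log₁₀(0.00065172) ≈ -63.72 dB
∠L = 78.28° − 176.11° = -97.83°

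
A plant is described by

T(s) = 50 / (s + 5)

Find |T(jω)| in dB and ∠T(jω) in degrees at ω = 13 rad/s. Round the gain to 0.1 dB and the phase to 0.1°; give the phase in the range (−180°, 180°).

11.1 dB, -69.0°

Substitute s = j13:
Numerator: 50 = 50 + j0
Denominator: (j13) + 5 = 5 + j13
|N| = √(50² + 0²) ≈ 50, ∠N ≈ 0.00°
|D| = √(5² + 13²) ≈ 13.928, ∠D ≈ 68.96°
|T| = 50 / 13.928 ≈ 3.5899
Gain = 20 log₁₀(3.5899) ≈ 11.10 dB
∠T = 0.00° − 68.96° = -68.96°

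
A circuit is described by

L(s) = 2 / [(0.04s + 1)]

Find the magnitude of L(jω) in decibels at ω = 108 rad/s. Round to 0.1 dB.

-6.9 dB

At ω = 108 rad/s:
pole (1 + j108·0.04) = 1 + j4.32 → |·| ≈ 4.4342, ∠ ≈ 76.97°
|L| = 2 · 1 / (4.4342) ≈ 0.45104
Gain = 20 log₁₀(0.45104) ≈ -6.92 dB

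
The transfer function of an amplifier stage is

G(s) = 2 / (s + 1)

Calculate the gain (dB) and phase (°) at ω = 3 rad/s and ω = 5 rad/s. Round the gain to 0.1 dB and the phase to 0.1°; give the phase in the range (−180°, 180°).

At s = jω = j3:
pole (s+1): 1 + j3 → |·| = √(1²+3²) = √10 ≈ 3.1623, ∠ = arctan(3/1) ≈ 71.57°
|G| = 2 / 3.1623 ≈ 0.63245
Gain = 20 log₁₀(0.63245) ≈ -3.98 dB
∠G = 0.00° − 71.57° = -71.57°

At s = jω = j5:
pole (s+1): 1 + j5 → |·| = √(1²+5²) = √26 ≈ 5.099, ∠ = arctan(5/1) ≈ 78.69°
|G| = 2 / 5.099 ≈ 0.39223
Gain = 20 log₁₀(0.39223) ≈ -8.13 dB
∠G = 0.00° − 78.69° = -78.69°

ω = 3: -4.0 dB, -71.6°; ω = 5: -8.1 dB, -78.7°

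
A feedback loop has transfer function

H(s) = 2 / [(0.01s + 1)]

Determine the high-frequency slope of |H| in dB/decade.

-20 dB/decade

Each pole contributes −20 dB/decade at high frequency; each zero contributes +20 dB/decade.
Net: 0 zero(s) − 1 pole(s) → -20 dB/decade.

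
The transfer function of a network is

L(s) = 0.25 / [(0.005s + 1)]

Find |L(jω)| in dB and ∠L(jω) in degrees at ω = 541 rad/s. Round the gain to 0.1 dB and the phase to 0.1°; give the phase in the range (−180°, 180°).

-21.2 dB, -69.7°

At ω = 541 rad/s:
pole (1 + j541·0.005) = 1 + j2.705 → |·| ≈ 2.8839, ∠ ≈ 69.71°
|L| = 0.25 · 1 / (2.8839) ≈ 0.086688
Gain = 20 log₁₀(0.086688) ≈ -21.24 dB
∠L = (0°) − (69.71°) = -69.71°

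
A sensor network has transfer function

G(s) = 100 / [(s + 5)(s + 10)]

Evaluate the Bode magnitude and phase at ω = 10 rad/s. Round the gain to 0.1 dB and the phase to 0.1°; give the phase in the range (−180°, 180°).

At s = jω = j10:
pole (s+5): 5 + j10 → |·| = √(5²+10²) = √125 ≈ 11.18, ∠ = arctan(10/5) ≈ 63.43°
pole (s+10): 10 + j10 → |·| = √(10²+10²) = √200 ≈ 14.142, ∠ = arctan(10/10) ≈ 45.00°
|G| = 100 / 158.11 ≈ 0.63247
Gain = 20 log₁₀(0.63247) ≈ -3.98 dB
∠G = 0.00° − 108.43° = -108.43°

-4.0 dB, -108.4°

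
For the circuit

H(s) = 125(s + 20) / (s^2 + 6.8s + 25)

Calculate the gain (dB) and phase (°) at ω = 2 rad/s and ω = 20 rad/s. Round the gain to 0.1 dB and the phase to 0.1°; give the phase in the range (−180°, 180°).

ω = 2: 40.0 dB, -27.2°; ω = 20: 19.0 dB, -115.1°

At s = jω = j2:
zero (s+20): 20 + j2 → |·| = √(20²+2²) = √404 ≈ 20.1, ∠ = arctan(2/20) ≈ 5.71°
quadratic: (j2)² + 6.8·j2 + 25 = 21 + j13.6 → |·| ≈ 25.019, ∠ ≈ 32.93°
|H| = 125 · 20.1 / 25.019 ≈ 100.42
Gain = 20 log₁₀(100.42) ≈ 40.04 dB
∠H = 5.71° − 32.93° = -27.22°

At s = jω = j20:
zero (s+20): 20 + j20 → |·| = √(20²+20²) = √800 ≈ 28.284, ∠ = arctan(20/20) ≈ 45.00°
quadratic: (j20)² + 6.8·j20 + 25 = -375 + j136 → |·| ≈ 398.9, ∠ ≈ 160.07°
|H| = 125 · 28.284 / 398.9 ≈ 8.8631
Gain = 20 log₁₀(8.8631) ≈ 18.95 dB
∠H = 45.00° − 160.07° = -115.07°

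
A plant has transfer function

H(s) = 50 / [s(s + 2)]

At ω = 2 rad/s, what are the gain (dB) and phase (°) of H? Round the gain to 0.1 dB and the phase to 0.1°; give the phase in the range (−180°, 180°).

At s = jω = j2:
pole (s+2): 2 + j2 → |·| = √(2²+2²) = √8 ≈ 2.8284, ∠ = arctan(2/2) ≈ 45.00°
pole at origin: |s| = 2, ∠ = 90.00° (in denominator)
|H| = 50 / 5.6568 ≈ 8.8389
Gain = 20 log₁₀(8.8389) ≈ 18.93 dB
∠H = 0.00° − 135.00° = -135.00°

18.9 dB, -135.0°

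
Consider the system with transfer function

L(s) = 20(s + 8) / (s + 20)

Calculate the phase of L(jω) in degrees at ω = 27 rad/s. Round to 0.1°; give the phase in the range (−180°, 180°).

20.0°

At s = jω = j27:
zero (s+8): 8 + j27 → |·| = √(8²+27²) = √793 ≈ 28.16, ∠ = arctan(27/8) ≈ 73.50°
pole (s+20): 20 + j27 → |·| = √(20²+27²) = √1129 ≈ 33.601, ∠ = arctan(27/20) ≈ 53.47°
∠L = 73.50° − 53.47° = 20.03°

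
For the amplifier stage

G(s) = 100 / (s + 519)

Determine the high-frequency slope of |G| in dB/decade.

-20 dB/decade

Each pole contributes −20 dB/decade at high frequency; each zero contributes +20 dB/decade.
Net: 0 zero(s) − 1 pole(s) → -20 dB/decade.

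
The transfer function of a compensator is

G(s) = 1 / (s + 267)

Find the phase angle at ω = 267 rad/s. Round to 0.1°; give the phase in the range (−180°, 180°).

-45.0°

Substitute s = j267:
Numerator: 1 = 1 + j0
Denominator: (j267) + 267 = 267 + j267
|N| = √(1² + 0²) ≈ 1, ∠N ≈ 0.00°
|D| = √(267² + 267²) ≈ 377.6, ∠D ≈ 45.00°
∠G = 0.00° − 45.00° = -45.00°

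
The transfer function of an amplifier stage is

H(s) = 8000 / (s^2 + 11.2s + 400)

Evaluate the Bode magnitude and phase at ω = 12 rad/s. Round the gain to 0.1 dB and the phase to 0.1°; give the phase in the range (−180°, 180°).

28.8 dB, -27.7°

At s = jω = j12:
quadratic: (j12)² + 11.2·j12 + 400 = 256 + j134.4 → |·| ≈ 289.14, ∠ ≈ 27.70°
|H| = 8000 / 289.14 ≈ 27.668
Gain = 20 log₁₀(27.668) ≈ 28.84 dB
∠H = 0.00° − 27.70° = -27.70°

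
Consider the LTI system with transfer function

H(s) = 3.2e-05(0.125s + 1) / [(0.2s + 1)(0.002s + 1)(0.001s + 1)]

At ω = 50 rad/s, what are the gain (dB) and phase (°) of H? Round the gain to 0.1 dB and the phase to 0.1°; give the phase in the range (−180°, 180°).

At ω = 50 rad/s:
zero (1 + j50·0.125) = 1 + j6.25 → |·| ≈ 6.3295, ∠ ≈ 80.91°
pole (1 + j50·0.2) = 1 + j10 → |·| ≈ 10.05, ∠ ≈ 84.29°
pole (1 + j50·0.002) = 1 + j0.1 → |·| ≈ 1.005, ∠ ≈ 5.71°
pole (1 + j50·0.001) = 1 + j0.05 → |·| ≈ 1.0012, ∠ ≈ 2.86°
|H| = 3.2e-05 · 6.3295 / (10.05 · 1.005 · 1.0012) ≈ 2.0029e-05
Gain = 20 log₁₀(2.0029e-05) ≈ -93.97 dB
∠H = (80.91°) − (84.29° + 5.71° + 2.86°) = -11.95°

-94.0 dB, -12.0°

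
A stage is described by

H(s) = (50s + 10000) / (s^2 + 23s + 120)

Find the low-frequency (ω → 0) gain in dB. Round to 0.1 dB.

38.4 dB

H(0) = 10000 / 120 ≈ 83.333
20 log₁₀(83.333) ≈ 38.42 dB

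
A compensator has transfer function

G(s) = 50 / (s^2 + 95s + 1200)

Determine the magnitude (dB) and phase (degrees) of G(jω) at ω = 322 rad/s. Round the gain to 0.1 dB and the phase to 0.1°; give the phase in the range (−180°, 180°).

Substitute s = j322:
Numerator: 50 = 50 + j0
Denominator: (j322)^2 + 95(j322) + 1200 = -102484 + j30590
|N| = √(50² + 0²) ≈ 50, ∠N ≈ 0.00°
|D| = √(102484² + 30590²) ≈ 1.0695e+05, ∠D ≈ 163.38°
|G| = 50 / 1.0695e+05 ≈ 0.00046751
Gain = 20 log₁₀(0.00046751) ≈ -66.60 dB
∠G = 0.00° − 163.38° = -163.38°

-66.6 dB, -163.4°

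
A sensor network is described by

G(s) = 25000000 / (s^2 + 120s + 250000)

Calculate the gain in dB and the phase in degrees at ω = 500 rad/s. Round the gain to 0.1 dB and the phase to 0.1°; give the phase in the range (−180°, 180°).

52.4 dB, -90.0°

At s = jω = j500:
quadratic: (j500)² + 120·j500 + 250000 = 0 + j60000 → |·| ≈ 60000, ∠ ≈ 90.00°
|G| = 25000000 / 60000 ≈ 416.67
Gain = 20 log₁₀(416.67) ≈ 52.40 dB
∠G = 0.00° − 90.00° = -90.00°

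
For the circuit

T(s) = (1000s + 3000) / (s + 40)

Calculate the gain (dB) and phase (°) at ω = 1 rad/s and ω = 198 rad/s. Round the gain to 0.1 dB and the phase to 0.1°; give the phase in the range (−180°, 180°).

Substitute s = j1:
Numerator: 1000(j1) + 3000 = 3000 + j1000
Denominator: (j1) + 40 = 40 + j1
|N| = √(3000² + 1000²) ≈ 3162.3, ∠N ≈ 18.43°
|D| = √(40² + 1²) ≈ 40.012, ∠D ≈ 1.43°
|T| = 3162.3 / 40.012 ≈ 79.034
Gain = 20 log₁₀(79.034) ≈ 37.96 dB
∠T = 18.43° − 1.43° = 17.00°

Substitute s = j198:
Numerator: 1000(j198) + 3000 = 3000 + j198000
Denominator: (j198) + 40 = 40 + j198
|N| = √(3000² + 198000²) ≈ 1.9802e+05, ∠N ≈ 89.13°
|D| = √(40² + 198²) ≈ 202, ∠D ≈ 78.58°
|T| = 1.9802e+05 / 202 ≈ 980.3
Gain = 20 log₁₀(980.3) ≈ 59.83 dB
∠T = 89.13° − 78.58° = 10.55°

ω = 1: 38.0 dB, 17.0°; ω = 198: 59.8 dB, 10.6°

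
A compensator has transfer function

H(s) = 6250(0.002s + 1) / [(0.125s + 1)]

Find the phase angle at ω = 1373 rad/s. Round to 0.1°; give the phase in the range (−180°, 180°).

-19.7°

At ω = 1373 rad/s:
zero (1 + j1373·0.002) = 1 + j2.746 → |·| ≈ 2.9224, ∠ ≈ 69.99°
pole (1 + j1373·0.125) = 1 + j171.625 → |·| ≈ 171.63, ∠ ≈ 89.67°
∠H = (69.99°) − (89.67°) = -19.68°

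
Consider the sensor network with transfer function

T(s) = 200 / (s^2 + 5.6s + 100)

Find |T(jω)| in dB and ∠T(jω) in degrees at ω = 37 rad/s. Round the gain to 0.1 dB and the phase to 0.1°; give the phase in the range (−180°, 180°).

At s = jω = j37:
quadratic: (j37)² + 5.6·j37 + 100 = -1269 + j207.2 → |·| ≈ 1285.8, ∠ ≈ 170.73°
|T| = 200 / 1285.8 ≈ 0.15555
Gain = 20 log₁₀(0.15555) ≈ -16.16 dB
∠T = 0.00° − 170.73° = -170.73°

-16.2 dB, -170.7°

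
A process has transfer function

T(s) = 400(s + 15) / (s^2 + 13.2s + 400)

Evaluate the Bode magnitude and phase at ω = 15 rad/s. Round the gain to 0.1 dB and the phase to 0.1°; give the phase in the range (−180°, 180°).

30.1 dB, -3.5°

At s = jω = j15:
zero (s+15): 15 + j15 → |·| = √(15²+15²) = √450 ≈ 21.213, ∠ = arctan(15/15) ≈ 45.00°
quadratic: (j15)² + 13.2·j15 + 400 = 175 + j198 → |·| ≈ 264.25, ∠ ≈ 48.53°
|T| = 400 · 21.213 / 264.25 ≈ 32.111
Gain = 20 log₁₀(32.111) ≈ 30.13 dB
∠T = 45.00° − 48.53° = -3.53°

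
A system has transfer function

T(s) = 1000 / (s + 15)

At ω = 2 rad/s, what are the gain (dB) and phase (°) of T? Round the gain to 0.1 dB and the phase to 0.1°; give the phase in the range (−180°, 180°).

Substitute s = j2:
Numerator: 1000 = 1000 + j0
Denominator: (j2) + 15 = 15 + j2
|N| = √(1000² + 0²) ≈ 1000, ∠N ≈ 0.00°
|D| = √(15² + 2²) ≈ 15.133, ∠D ≈ 7.59°
|T| = 1000 / 15.133 ≈ 66.081
Gain = 20 log₁₀(66.081) ≈ 36.40 dB
∠T = 0.00° − 7.59° = -7.59°

36.4 dB, -7.6°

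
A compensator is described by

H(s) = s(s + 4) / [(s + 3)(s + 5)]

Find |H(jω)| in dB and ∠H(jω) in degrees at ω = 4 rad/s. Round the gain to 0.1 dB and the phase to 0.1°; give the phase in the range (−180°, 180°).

At s = jω = j4:
zero (s+4): 4 + j4 → |·| = √(4²+4²) = √32 ≈ 5.6569, ∠ = arctan(4/4) ≈ 45.00°
zero at origin: s = j4 → |·| = 4, ∠ = 90.00°
pole (s+3): 3 + j4 → |·| = √(3²+4²) = √25 ≈ 5, ∠ = arctan(4/3) ≈ 53.13°
pole (s+5): 5 + j4 → |·| = √(5²+4²) = √41 ≈ 6.4031, ∠ = arctan(4/5) ≈ 38.66°
|H| = 1 · 22.628 / 32.016 ≈ 0.70677
Gain = 20 log₁₀(0.70677) ≈ -3.01 dB
∠H = 135.00° − 91.79° = 43.21°

-3.0 dB, 43.2°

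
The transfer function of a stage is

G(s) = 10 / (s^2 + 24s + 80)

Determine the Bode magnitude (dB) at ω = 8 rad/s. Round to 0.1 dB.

-25.7 dB

Substitute s = j8:
Numerator: 10 = 10 + j0
Denominator: (j8)^2 + 24(j8) + 80 = 16 + j192
|N| = √(10² + 0²) ≈ 10, ∠N ≈ 0.00°
|D| = √(16² + 192²) ≈ 192.67, ∠D ≈ 85.24°
|G| = 10 / 192.67 ≈ 0.051902
Gain = 20 log₁₀(0.051902) ≈ -25.70 dB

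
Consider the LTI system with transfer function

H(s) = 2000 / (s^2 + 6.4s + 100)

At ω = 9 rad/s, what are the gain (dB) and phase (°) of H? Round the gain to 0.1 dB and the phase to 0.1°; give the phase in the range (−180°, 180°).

At s = jω = j9:
quadratic: (j9)² + 6.4·j9 + 100 = 19 + j57.6 → |·| ≈ 60.653, ∠ ≈ 71.74°
|H| = 2000 / 60.653 ≈ 32.974
Gain = 20 log₁₀(32.974) ≈ 30.36 dB
∠H = 0.00° − 71.74° = -71.74°

30.4 dB, -71.7°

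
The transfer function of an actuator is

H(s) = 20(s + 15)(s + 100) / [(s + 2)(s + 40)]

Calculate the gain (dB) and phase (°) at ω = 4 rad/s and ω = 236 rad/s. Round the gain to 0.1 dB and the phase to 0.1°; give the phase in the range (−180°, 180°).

ω = 4: 44.8 dB, -51.9°; ω = 236: 26.6 dB, -16.5°

At s = jω = j4:
zero (s+15): 15 + j4 → |·| = √(15²+4²) = √241 ≈ 15.524, ∠ = arctan(4/15) ≈ 14.93°
zero (s+100): 100 + j4 → |·| = √(100²+4²) = √10016 ≈ 100.08, ∠ = arctan(4/100) ≈ 2.29°
pole (s+2): 2 + j4 → |·| = √(2²+4²) = √20 ≈ 4.4721, ∠ = arctan(4/2) ≈ 63.43°
pole (s+40): 40 + j4 → |·| = √(40²+4²) = √1616 ≈ 40.2, ∠ = arctan(4/40) ≈ 5.71°
|H| = 20 · 1553.6 / 179.78 ≈ 172.83
Gain = 20 log₁₀(172.83) ≈ 44.75 dB
∠H = 17.22° − 69.14° = -51.92°

At s = jω = j236:
zero (s+15): 15 + j236 → |·| = √(15²+236²) = √55921 ≈ 236.48, ∠ = arctan(236/15) ≈ 86.36°
zero (s+100): 100 + j236 → |·| = √(100²+236²) = √65696 ≈ 256.31, ∠ = arctan(236/100) ≈ 67.04°
pole (s+2): 2 + j236 → |·| = √(2²+236²) = √55700 ≈ 236.01, ∠ = arctan(236/2) ≈ 89.51°
pole (s+40): 40 + j236 → |·| = √(40²+236²) = √57296 ≈ 239.37, ∠ = arctan(236/40) ≈ 80.38°
|H| = 20 · 60612 / 56494 ≈ 21.458
Gain = 20 log₁₀(21.458) ≈ 26.63 dB
∠H = 153.40° − 169.89° = -16.49°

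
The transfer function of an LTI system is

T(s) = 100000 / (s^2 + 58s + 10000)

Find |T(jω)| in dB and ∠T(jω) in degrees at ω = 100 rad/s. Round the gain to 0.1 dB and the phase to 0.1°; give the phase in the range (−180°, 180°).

24.7 dB, -90.0°

At s = jω = j100:
quadratic: (j100)² + 58·j100 + 10000 = 0 + j5800 → |·| ≈ 5800, ∠ ≈ 90.00°
|T| = 100000 / 5800 ≈ 17.241
Gain = 20 log₁₀(17.241) ≈ 24.73 dB
∠T = 0.00° − 90.00° = -90.00°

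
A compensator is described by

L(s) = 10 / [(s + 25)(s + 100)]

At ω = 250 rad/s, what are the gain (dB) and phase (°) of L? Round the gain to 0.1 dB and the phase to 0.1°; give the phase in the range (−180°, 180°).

At s = jω = j250:
pole (s+25): 25 + j250 → |·| = √(25²+250²) = √63125 ≈ 251.25, ∠ = arctan(250/25) ≈ 84.29°
pole (s+100): 100 + j250 → |·| = √(100²+250²) = √72500 ≈ 269.26, ∠ = arctan(250/100) ≈ 68.20°
|L| = 10 / 67652 ≈ 0.00014782
Gain = 20 log₁₀(0.00014782) ≈ -76.61 dB
∠L = 0.00° − 152.49° = -152.49°

-76.6 dB, -152.5°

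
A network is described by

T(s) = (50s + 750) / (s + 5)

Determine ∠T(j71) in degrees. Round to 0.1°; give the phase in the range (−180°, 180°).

Substitute s = j71:
Numerator: 50(j71) + 750 = 750 + j3550
Denominator: (j71) + 5 = 5 + j71
|N| = √(750² + 3550²) ≈ 3628.4, ∠N ≈ 78.07°
|D| = √(5² + 71²) ≈ 71.176, ∠D ≈ 85.97°
∠T = 78.07° − 85.97° = -7.90°

-7.9°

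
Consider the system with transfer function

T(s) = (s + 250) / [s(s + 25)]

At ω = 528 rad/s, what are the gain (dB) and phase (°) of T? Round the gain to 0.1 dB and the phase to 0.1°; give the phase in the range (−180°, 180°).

At s = jω = j528:
zero (s+250): 250 + j528 → |·| = √(250²+528²) = √341284 ≈ 584.2, ∠ = arctan(528/250) ≈ 64.66°
pole (s+25): 25 + j528 → |·| = √(25²+528²) = √279409 ≈ 528.59, ∠ = arctan(528/25) ≈ 87.29°
pole at origin: |s| = 528, ∠ = 90.00° (in denominator)
|T| = 1 · 584.2 / 2.791e+05 ≈ 0.0020932
Gain = 20 log₁₀(0.0020932) ≈ -53.58 dB
∠T = 64.66° − 177.29° = -112.63°

-53.6 dB, -112.6°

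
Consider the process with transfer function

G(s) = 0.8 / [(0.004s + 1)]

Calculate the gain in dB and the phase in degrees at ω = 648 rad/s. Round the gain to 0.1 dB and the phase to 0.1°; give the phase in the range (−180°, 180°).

At ω = 648 rad/s:
pole (1 + j648·0.004) = 1 + j2.592 → |·| ≈ 2.7782, ∠ ≈ 68.90°
|G| = 0.8 · 1 / (2.7782) ≈ 0.28796
Gain = 20 log₁₀(0.28796) ≈ -10.81 dB
∠G = (0°) − (68.90°) = -68.90°

-10.8 dB, -68.9°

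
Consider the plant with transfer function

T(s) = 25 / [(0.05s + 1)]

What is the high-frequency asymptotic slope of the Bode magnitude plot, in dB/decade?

Each pole contributes −20 dB/decade at high frequency; each zero contributes +20 dB/decade.
Net: 0 zero(s) − 1 pole(s) → -20 dB/decade.

-20 dB/decade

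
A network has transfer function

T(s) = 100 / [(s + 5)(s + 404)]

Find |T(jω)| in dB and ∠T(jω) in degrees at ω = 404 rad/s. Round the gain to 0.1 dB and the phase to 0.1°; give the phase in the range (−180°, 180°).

-67.3 dB, -134.3°

At s = jω = j404:
pole (s+5): 5 + j404 → |·| = √(5²+404²) = √163241 ≈ 404.03, ∠ = arctan(404/5) ≈ 89.29°
pole (s+404): 404 + j404 → |·| = √(404²+404²) = √326432 ≈ 571.34, ∠ = arctan(404/404) ≈ 45.00°
|T| = 100 / 2.3084e+05 ≈ 0.0004332
Gain = 20 log₁₀(0.0004332) ≈ -67.27 dB
∠T = 0.00° − 134.29° = -134.29°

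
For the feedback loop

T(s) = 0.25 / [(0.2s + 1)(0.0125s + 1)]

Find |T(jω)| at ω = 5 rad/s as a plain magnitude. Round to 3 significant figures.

0.176

At ω = 5 rad/s:
pole (1 + j5·0.2) = 1 + j1 → |·| ≈ 1.4142, ∠ ≈ 45.00°
pole (1 + j5·0.0125) = 1 + j0.0625 → |·| ≈ 1.002, ∠ ≈ 3.58°
|T| = 0.25 · 1 / (1.4142 · 1.002) ≈ 0.17643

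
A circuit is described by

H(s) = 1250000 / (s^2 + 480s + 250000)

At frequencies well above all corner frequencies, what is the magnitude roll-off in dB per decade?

Each pole contributes −20 dB/decade at high frequency; each zero contributes +20 dB/decade.
Net: 0 zero(s) − 2 pole(s) → -40 dB/decade.

-40 dB/decade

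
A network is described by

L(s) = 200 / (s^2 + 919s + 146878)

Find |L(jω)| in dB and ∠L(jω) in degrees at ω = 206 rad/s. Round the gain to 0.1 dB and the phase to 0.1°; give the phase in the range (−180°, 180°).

Substitute s = j206:
Numerator: 200 = 200 + j0
Denominator: (j206)^2 + 919(j206) + 146878 = 104442 + j189314
|N| = √(200² + 0²) ≈ 200, ∠N ≈ 0.00°
|D| = √(104442² + 189314²) ≈ 2.1621e+05, ∠D ≈ 61.12°
|L| = 200 / 2.1621e+05 ≈ 0.00092503
Gain = 20 log₁₀(0.00092503) ≈ -60.68 dB
∠L = 0.00° − 61.12° = -61.12°

-60.7 dB, -61.1°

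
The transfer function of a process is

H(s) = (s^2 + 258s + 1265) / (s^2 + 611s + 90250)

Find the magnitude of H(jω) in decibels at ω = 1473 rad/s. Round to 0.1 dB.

-0.3 dB

Substitute s = j1473:
Numerator: (j1473)^2 + 258(j1473) + 1265 = -2168464 + j380034
Denominator: (j1473)^2 + 611(j1473) + 90250 = -2079479 + j900003
|N| = √(2168464² + 380034²) ≈ 2.2015e+06, ∠N ≈ 170.06°
|D| = √(2079479² + 900003²) ≈ 2.2659e+06, ∠D ≈ 156.60°
|H| = 2.2015e+06 / 2.2659e+06 ≈ 0.97158
Gain = 20 log₁₀(0.97158) ≈ -0.25 dB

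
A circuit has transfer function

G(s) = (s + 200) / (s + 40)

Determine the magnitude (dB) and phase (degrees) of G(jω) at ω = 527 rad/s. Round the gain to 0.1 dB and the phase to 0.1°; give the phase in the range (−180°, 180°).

0.6 dB, -16.4°

Substitute s = j527:
Numerator: (j527) + 200 = 200 + j527
Denominator: (j527) + 40 = 40 + j527
|N| = √(200² + 527²) ≈ 563.67, ∠N ≈ 69.22°
|D| = √(40² + 527²) ≈ 528.52, ∠D ≈ 85.66°
|G| = 563.67 / 528.52 ≈ 1.0665
Gain = 20 log₁₀(1.0665) ≈ 0.56 dB
∠G = 69.22° − 85.66° = -16.44°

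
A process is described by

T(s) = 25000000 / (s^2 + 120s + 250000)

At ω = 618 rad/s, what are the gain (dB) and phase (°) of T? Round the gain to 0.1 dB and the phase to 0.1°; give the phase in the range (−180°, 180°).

44.4 dB, -150.7°

At s = jω = j618:
quadratic: (j618)² + 120·j618 + 250000 = -131924 + j74160 → |·| ≈ 1.5134e+05, ∠ ≈ 150.66°
|T| = 25000000 / 1.5134e+05 ≈ 165.19
Gain = 20 log₁₀(165.19) ≈ 44.36 dB
∠T = 0.00° − 150.66° = -150.66°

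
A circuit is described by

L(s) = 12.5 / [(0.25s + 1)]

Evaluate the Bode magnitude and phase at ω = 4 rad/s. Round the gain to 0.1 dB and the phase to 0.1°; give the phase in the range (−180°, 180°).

At ω = 4 rad/s:
pole (1 + j4·0.25) = 1 + j1 → |·| ≈ 1.4142, ∠ ≈ 45.00°
|L| = 12.5 · 1 / (1.4142) ≈ 8.8389
Gain = 20 log₁₀(8.8389) ≈ 18.93 dB
∠L = (0°) − (45.00°) = -45.00°

18.9 dB, -45.0°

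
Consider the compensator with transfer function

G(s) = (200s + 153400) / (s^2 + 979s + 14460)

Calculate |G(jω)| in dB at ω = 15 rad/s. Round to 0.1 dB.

17.5 dB

Substitute s = j15:
Numerator: 200(j15) + 153400 = 153400 + j3000
Denominator: (j15)^2 + 979(j15) + 14460 = 14235 + j14685
|N| = √(153400² + 3000²) ≈ 1.5343e+05, ∠N ≈ 1.12°
|D| = √(14235² + 14685²) ≈ 20452, ∠D ≈ 45.89°
|G| = 1.5343e+05 / 20452 ≈ 7.502
Gain = 20 log₁₀(7.502) ≈ 17.50 dB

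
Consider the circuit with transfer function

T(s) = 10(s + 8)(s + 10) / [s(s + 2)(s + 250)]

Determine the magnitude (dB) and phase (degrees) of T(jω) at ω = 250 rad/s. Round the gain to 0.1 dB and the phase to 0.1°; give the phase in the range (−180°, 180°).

-31.0 dB, -48.7°

At s = jω = j250:
zero (s+8): 8 + j250 → |·| = √(8²+250²) = √62564 ≈ 250.13, ∠ = arctan(250/8) ≈ 88.17°
zero (s+10): 10 + j250 → |·| = √(10²+250²) = √62600 ≈ 250.2, ∠ = arctan(250/10) ≈ 87.71°
pole (s+2): 2 + j250 → |·| = √(2²+250²) = √62504 ≈ 250.01, ∠ = arctan(250/2) ≈ 89.54°
pole (s+250): 250 + j250 → |·| = √(250²+250²) = √125000 ≈ 353.55, ∠ = arctan(250/250) ≈ 45.00°
pole at origin: |s| = 250, ∠ = 90.00° (in denominator)
|T| = 10 · 62583 / 2.2098e+07 ≈ 0.028321
Gain = 20 log₁₀(0.028321) ≈ -30.96 dB
∠T = 175.88° − 224.54° = -48.66°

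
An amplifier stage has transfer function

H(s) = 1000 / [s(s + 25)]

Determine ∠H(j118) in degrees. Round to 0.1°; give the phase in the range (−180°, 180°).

-168.0°

At s = jω = j118:
pole (s+25): 25 + j118 → |·| = √(25²+118²) = √14549 ≈ 120.62, ∠ = arctan(118/25) ≈ 78.04°
pole at origin: |s| = 118, ∠ = 90.00° (in denominator)
∠H = 0.00° − 168.04° = -168.04°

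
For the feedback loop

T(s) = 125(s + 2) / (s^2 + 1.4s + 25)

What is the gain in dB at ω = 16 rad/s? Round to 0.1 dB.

At s = jω = j16:
zero (s+2): 2 + j16 → |·| = √(2²+16²) = √260 ≈ 16.125, ∠ = arctan(16/2) ≈ 82.87°
quadratic: (j16)² + 1.4·j16 + 25 = -231 + j22.4 → |·| ≈ 232.08, ∠ ≈ 174.46°
|T| = 125 · 16.125 / 232.08 ≈ 8.685
Gain = 20 log₁₀(8.685) ≈ 18.78 dB

18.8 dB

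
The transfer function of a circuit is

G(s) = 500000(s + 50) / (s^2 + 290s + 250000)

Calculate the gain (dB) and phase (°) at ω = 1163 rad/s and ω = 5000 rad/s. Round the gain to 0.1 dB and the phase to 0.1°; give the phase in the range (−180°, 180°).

At s = jω = j1163:
zero (s+50): 50 + j1163 → |·| = √(50²+1163²) = √1355069 ≈ 1164.1, ∠ = arctan(1163/50) ≈ 87.54°
quadratic: (j1163)² + 290·j1163 + 250000 = -1102569 + j337270 → |·| ≈ 1.153e+06, ∠ ≈ 162.99°
|G| = 500000 · 1164.1 / 1.153e+06 ≈ 504.81
Gain = 20 log₁₀(504.81) ≈ 54.06 dB
∠G = 87.54° − 162.99° = -75.45°

At s = jω = j5000:
zero (s+50): 50 + j5000 → |·| = √(50²+5000²) = √25002500 ≈ 5000.2, ∠ = arctan(5000/50) ≈ 89.43°
quadratic: (j5000)² + 290·j5000 + 250000 = -24750000 + j1450000 → |·| ≈ 2.4792e+07, ∠ ≈ 176.65°
|G| = 500000 · 5000.2 / 2.4792e+07 ≈ 100.84
Gain = 20 log₁₀(100.84) ≈ 40.07 dB
∠G = 89.43° − 176.65° = -87.22°

ω = 1163: 54.1 dB, -75.5°; ω = 5000: 40.1 dB, -87.2°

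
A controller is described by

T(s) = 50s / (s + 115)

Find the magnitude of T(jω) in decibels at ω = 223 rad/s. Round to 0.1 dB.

At s = jω = j223:
zero at origin: s = j223 → |·| = 223, ∠ = 90.00°
pole (s+115): 115 + j223 → |·| = √(115²+223²) = √62954 ≈ 250.91, ∠ = arctan(223/115) ≈ 62.72°
|T| = 50 · 223 / 250.91 ≈ 44.438
Gain = 20 log₁₀(44.438) ≈ 32.96 dB

33.0 dB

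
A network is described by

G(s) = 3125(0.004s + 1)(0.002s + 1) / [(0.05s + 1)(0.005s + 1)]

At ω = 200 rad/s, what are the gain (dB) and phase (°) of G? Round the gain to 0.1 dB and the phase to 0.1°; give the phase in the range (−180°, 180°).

49.6 dB, -68.8°

At ω = 200 rad/s:
zero (1 + j200·0.004) = 1 + j0.8 → |·| ≈ 1.2806, ∠ ≈ 38.66°
zero (1 + j200·0.002) = 1 + j0.4 → |·| ≈ 1.077, ∠ ≈ 21.80°
pole (1 + j200·0.05) = 1 + j10 → |·| ≈ 10.05, ∠ ≈ 84.29°
pole (1 + j200·0.005) = 1 + j1 → |·| ≈ 1.4142, ∠ ≈ 45.00°
|G| = 3125 · 1.2806 · 1.077 / (10.05 · 1.4142) ≈ 303.25
Gain = 20 log₁₀(303.25) ≈ 49.64 dB
∠G = (38.66° + 21.80°) − (84.29° + 45.00°) = -68.83°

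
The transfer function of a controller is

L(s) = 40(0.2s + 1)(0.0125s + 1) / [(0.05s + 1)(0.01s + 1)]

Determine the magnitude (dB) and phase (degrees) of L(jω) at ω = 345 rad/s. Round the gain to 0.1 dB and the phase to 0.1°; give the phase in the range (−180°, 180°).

At ω = 345 rad/s:
zero (1 + j345·0.2) = 1 + j69 → |·| ≈ 69.007, ∠ ≈ 89.17°
zero (1 + j345·0.0125) = 1 + j4.3125 → |·| ≈ 4.4269, ∠ ≈ 76.94°
pole (1 + j345·0.05) = 1 + j17.25 → |·| ≈ 17.279, ∠ ≈ 86.68°
pole (1 + j345·0.01) = 1 + j3.45 → |·| ≈ 3.592, ∠ ≈ 73.84°
|L| = 40 · 69.007 · 4.4269 / (17.279 · 3.592) ≈ 196.88
Gain = 20 log₁₀(196.88) ≈ 45.88 dB
∠L = (89.17° + 76.94°) − (86.68° + 73.84°) = 5.59°

45.9 dB, 5.6°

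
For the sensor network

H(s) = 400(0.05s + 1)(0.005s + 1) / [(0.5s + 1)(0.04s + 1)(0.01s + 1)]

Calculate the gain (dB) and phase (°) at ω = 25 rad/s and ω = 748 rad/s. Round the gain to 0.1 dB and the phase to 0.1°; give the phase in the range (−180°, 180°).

At ω = 25 rad/s:
zero (1 + j25·0.05) = 1 + j1.25 → |·| ≈ 1.6008, ∠ ≈ 51.34°
zero (1 + j25·0.005) = 1 + j0.125 → |·| ≈ 1.0078, ∠ ≈ 7.13°
pole (1 + j25·0.5) = 1 + j12.5 → |·| ≈ 12.54, ∠ ≈ 85.43°
pole (1 + j25·0.04) = 1 + j1 → |·| ≈ 1.4142, ∠ ≈ 45.00°
pole (1 + j25·0.01) = 1 + j0.25 → |·| ≈ 1.0308, ∠ ≈ 14.04°
|H| = 400 · 1.6008 · 1.0078 / (12.54 · 1.4142 · 1.0308) ≈ 35.301
Gain = 20 log₁₀(35.301) ≈ 30.96 dB
∠H = (51.34° + 7.13°) − (85.43° + 45.00° + 14.04°) = -86.00°

At ω = 748 rad/s:
zero (1 + j748·0.05) = 1 + j37.4 → |·| ≈ 37.413, ∠ ≈ 88.47°
zero (1 + j748·0.005) = 1 + j3.74 → |·| ≈ 3.8714, ∠ ≈ 75.03°
pole (1 + j748·0.5) = 1 + j374 → |·| ≈ 374, ∠ ≈ 89.85°
pole (1 + j748·0.04) = 1 + j29.92 → |·| ≈ 29.937, ∠ ≈ 88.09°
pole (1 + j748·0.01) = 1 + j7.48 → |·| ≈ 7.5465, ∠ ≈ 82.39°
|H| = 400 · 37.413 · 3.8714 / (374 · 29.937 · 7.5465) ≈ 0.68569
Gain = 20 log₁₀(0.68569) ≈ -3.28 dB
∠H = (88.47° + 75.03°) − (89.85° + 88.09° + 82.39°) = -96.83°

ω = 25: 31.0 dB, -86.0°; ω = 748: -3.3 dB, -96.8°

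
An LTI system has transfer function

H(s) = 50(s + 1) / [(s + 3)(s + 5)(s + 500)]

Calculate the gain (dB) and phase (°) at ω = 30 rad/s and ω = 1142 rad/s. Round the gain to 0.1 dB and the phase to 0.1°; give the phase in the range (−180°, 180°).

ω = 30: -49.7 dB, -80.2°; ω = 1142: -89.1 dB, -156.0°

At s = jω = j30:
zero (s+1): 1 + j30 → |·| = √(1²+30²) = √901 ≈ 30.017, ∠ = arctan(30/1) ≈ 88.09°
pole (s+3): 3 + j30 → |·| = √(3²+30²) = √909 ≈ 30.15, ∠ = arctan(30/3) ≈ 84.29°
pole (s+5): 5 + j30 → |·| = √(5²+30²) = √925 ≈ 30.414, ∠ = arctan(30/5) ≈ 80.54°
pole (s+500): 500 + j30 → |·| = √(500²+30²) = √250900 ≈ 500.9, ∠ = arctan(30/500) ≈ 3.43°
|H| = 50 · 30.017 / 4.5932e+05 ≈ 0.0032675
Gain = 20 log₁₀(0.0032675) ≈ -49.72 dB
∠H = 88.09° − 168.26° = -80.17°

At s = jω = j1142:
zero (s+1): 1 + j1142 → |·| = √(1²+1142²) = √1304165 ≈ 1142, ∠ = arctan(1142/1) ≈ 89.95°
pole (s+3): 3 + j1142 → |·| = √(3²+1142²) = √1304173 ≈ 1142, ∠ = arctan(1142/3) ≈ 89.85°
pole (s+5): 5 + j1142 → |·| = √(5²+1142²) = √1304189 ≈ 1142, ∠ = arctan(1142/5) ≈ 89.75°
pole (s+500): 500 + j1142 → |·| = √(500²+1142²) = √1554164 ≈ 1246.7, ∠ = arctan(1142/500) ≈ 66.35°
|H| = 50 · 1142 / 1.6259e+09 ≈ 3.5119e-05
Gain = 20 log₁₀(3.5119e-05) ≈ -89.09 dB
∠H = 89.95° − 245.95° = -156.00°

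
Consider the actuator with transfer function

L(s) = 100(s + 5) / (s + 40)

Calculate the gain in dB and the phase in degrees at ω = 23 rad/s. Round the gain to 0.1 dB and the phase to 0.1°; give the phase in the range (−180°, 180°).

34.2 dB, 47.8°

At s = jω = j23:
zero (s+5): 5 + j23 → |·| = √(5²+23²) = √554 ≈ 23.537, ∠ = arctan(23/5) ≈ 77.74°
pole (s+40): 40 + j23 → |·| = √(40²+23²) = √2129 ≈ 46.141, ∠ = arctan(23/40) ≈ 29.90°
|L| = 100 · 23.537 / 46.141 ≈ 51.011
Gain = 20 log₁₀(51.011) ≈ 34.15 dB
∠L = 77.74° − 29.90° = 47.84°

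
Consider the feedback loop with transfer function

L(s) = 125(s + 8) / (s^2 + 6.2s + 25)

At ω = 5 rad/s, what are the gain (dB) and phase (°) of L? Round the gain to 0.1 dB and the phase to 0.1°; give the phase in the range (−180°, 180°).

31.6 dB, -58.0°

At s = jω = j5:
zero (s+8): 8 + j5 → |·| = √(8²+5²) = √89 ≈ 9.434, ∠ = arctan(5/8) ≈ 32.01°
quadratic: (j5)² + 6.2·j5 + 25 = 0 + j31 → |·| ≈ 31, ∠ ≈ 90.00°
|L| = 125 · 9.434 / 31 ≈ 38.04
Gain = 20 log₁₀(38.04) ≈ 31.60 dB
∠L = 32.01° − 90.00° = -57.99°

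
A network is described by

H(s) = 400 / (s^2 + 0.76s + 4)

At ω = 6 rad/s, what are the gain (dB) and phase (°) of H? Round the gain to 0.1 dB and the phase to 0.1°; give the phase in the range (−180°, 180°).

At s = jω = j6:
quadratic: (j6)² + 0.76·j6 + 4 = -32 + j4.56 → |·| ≈ 32.323, ∠ ≈ 171.89°
|H| = 400 / 32.323 ≈ 12.375
Gain = 20 log₁₀(12.375) ≈ 21.85 dB
∠H = 0.00° − 171.89° = -171.89°

21.9 dB, -171.9°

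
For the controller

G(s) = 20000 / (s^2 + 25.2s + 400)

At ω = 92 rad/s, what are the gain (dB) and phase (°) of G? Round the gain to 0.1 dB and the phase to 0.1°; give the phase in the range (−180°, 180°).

At s = jω = j92:
quadratic: (j92)² + 25.2·j92 + 400 = -8064 + j2318.4 → |·| ≈ 8390.7, ∠ ≈ 163.96°
|G| = 20000 / 8390.7 ≈ 2.3836
Gain = 20 log₁₀(2.3836) ≈ 7.54 dB
∠G = 0.00° − 163.96° = -163.96°

7.5 dB, -164.0°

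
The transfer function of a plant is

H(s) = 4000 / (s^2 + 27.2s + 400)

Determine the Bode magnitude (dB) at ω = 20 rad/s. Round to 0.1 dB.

At s = jω = j20:
quadratic: (j20)² + 27.2·j20 + 400 = 0 + j544 → |·| ≈ 544, ∠ ≈ 90.00°
|H| = 4000 / 544 ≈ 7.3529
Gain = 20 log₁₀(7.3529) ≈ 17.33 dB

17.3 dB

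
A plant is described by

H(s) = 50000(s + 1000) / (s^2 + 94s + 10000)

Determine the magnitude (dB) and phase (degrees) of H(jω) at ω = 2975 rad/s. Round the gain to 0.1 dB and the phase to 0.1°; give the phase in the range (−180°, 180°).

At s = jω = j2975:
zero (s+1000): 1000 + j2975 → |·| = √(1000²+2975²) = √9850625 ≈ 3138.6, ∠ = arctan(2975/1000) ≈ 71.42°
quadratic: (j2975)² + 94·j2975 + 10000 = -8840625 + j279650 → |·| ≈ 8.845e+06, ∠ ≈ 178.19°
|H| = 50000 · 3138.6 / 8.845e+06 ≈ 17.742
Gain = 20 log₁₀(17.742) ≈ 24.98 dB
∠H = 71.42° − 178.19° = -106.77°

25.0 dB, -106.8°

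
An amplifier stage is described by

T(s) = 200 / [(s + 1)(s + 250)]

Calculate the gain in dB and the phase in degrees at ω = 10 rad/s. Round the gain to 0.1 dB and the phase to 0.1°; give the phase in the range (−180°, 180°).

-22.0 dB, -86.6°

At s = jω = j10:
pole (s+1): 1 + j10 → |·| = √(1²+10²) = √101 ≈ 10.05, ∠ = arctan(10/1) ≈ 84.29°
pole (s+250): 250 + j10 → |·| = √(250²+10²) = √62600 ≈ 250.2, ∠ = arctan(10/250) ≈ 2.29°
|T| = 200 / 2514.5 ≈ 0.079539
Gain = 20 log₁₀(0.079539) ≈ -21.99 dB
∠T = 0.00° − 86.58° = -86.58°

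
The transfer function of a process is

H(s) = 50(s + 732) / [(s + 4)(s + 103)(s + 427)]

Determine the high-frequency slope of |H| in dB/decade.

-40 dB/decade

Each pole contributes −20 dB/decade at high frequency; each zero contributes +20 dB/decade.
Net: 1 zero(s) − 3 pole(s) → -40 dB/decade.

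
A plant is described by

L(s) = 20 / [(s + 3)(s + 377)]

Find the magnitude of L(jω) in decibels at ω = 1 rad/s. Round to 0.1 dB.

At s = jω = j1:
pole (s+3): 3 + j1 → |·| = √(3²+1²) = √10 ≈ 3.1623, ∠ = arctan(1/3) ≈ 18.43°
pole (s+377): 377 + j1 → |·| = √(377²+1²) = √142130 ≈ 377, ∠ = arctan(1/377) ≈ 0.15°
|L| = 20 / 1192.2 ≈ 0.016776
Gain = 20 log₁₀(0.016776) ≈ -35.51 dB

-35.5 dB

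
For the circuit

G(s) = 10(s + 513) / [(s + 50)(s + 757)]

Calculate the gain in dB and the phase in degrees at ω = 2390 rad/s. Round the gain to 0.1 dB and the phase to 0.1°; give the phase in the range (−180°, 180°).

-47.8 dB, -83.3°

At s = jω = j2390:
zero (s+513): 513 + j2390 → |·| = √(513²+2390²) = √5975269 ≈ 2444.4, ∠ = arctan(2390/513) ≈ 77.89°
pole (s+50): 50 + j2390 → |·| = √(50²+2390²) = √5714600 ≈ 2390.5, ∠ = arctan(2390/50) ≈ 88.80°
pole (s+757): 757 + j2390 → |·| = √(757²+2390²) = √6285149 ≈ 2507, ∠ = arctan(2390/757) ≈ 72.43°
|G| = 10 · 2444.4 / 5.993e+06 ≈ 0.0040788
Gain = 20 log₁₀(0.0040788) ≈ -47.79 dB
∠G = 77.89° − 161.23° = -83.34°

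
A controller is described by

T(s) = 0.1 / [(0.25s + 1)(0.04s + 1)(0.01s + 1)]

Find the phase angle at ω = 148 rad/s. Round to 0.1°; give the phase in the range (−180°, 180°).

135.2°

At ω = 148 rad/s:
pole (1 + j148·0.25) = 1 + j37 → |·| ≈ 37.014, ∠ ≈ 88.45°
pole (1 + j148·0.04) = 1 + j5.92 → |·| ≈ 6.0039, ∠ ≈ 80.41°
pole (1 + j148·0.01) = 1 + j1.48 → |·| ≈ 1.7862, ∠ ≈ 55.95°
∠T = (0°) − (88.45° + 80.41° + 55.95°) = -224.81° ≡ 135.19° (principal value)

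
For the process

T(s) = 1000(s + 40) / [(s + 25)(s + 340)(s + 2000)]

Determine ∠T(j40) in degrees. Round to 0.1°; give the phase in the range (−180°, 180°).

At s = jω = j40:
zero (s+40): 40 + j40 → |·| = √(40²+40²) = √3200 ≈ 56.569, ∠ = arctan(40/40) ≈ 45.00°
pole (s+25): 25 + j40 → |·| = √(25²+40²) = √2225 ≈ 47.17, ∠ = arctan(40/25) ≈ 57.99°
pole (s+340): 340 + j40 → |·| = √(340²+40²) = √117200 ≈ 342.34, ∠ = arctan(40/340) ≈ 6.71°
pole (s+2000): 2000 + j40 → |·| = √(2000²+40²) = √4001600 ≈ 2000.4, ∠ = arctan(40/2000) ≈ 1.15°
∠T = 45.00° − 65.85° = -20.85°

-20.9°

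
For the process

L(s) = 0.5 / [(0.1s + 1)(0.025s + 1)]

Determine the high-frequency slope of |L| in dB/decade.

-40 dB/decade

Each pole contributes −20 dB/decade at high frequency; each zero contributes +20 dB/decade.
Net: 0 zero(s) − 2 pole(s) → -40 dB/decade.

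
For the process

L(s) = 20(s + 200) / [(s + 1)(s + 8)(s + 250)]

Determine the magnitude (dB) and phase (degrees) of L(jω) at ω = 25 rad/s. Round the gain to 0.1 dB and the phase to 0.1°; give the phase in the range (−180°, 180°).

-32.2 dB, -158.6°

At s = jω = j25:
zero (s+200): 200 + j25 → |·| = √(200²+25²) = √40625 ≈ 201.56, ∠ = arctan(25/200) ≈ 7.13°
pole (s+1): 1 + j25 → |·| = √(1²+25²) = √626 ≈ 25.02, ∠ = arctan(25/1) ≈ 87.71°
pole (s+8): 8 + j25 → |·| = √(8²+25²) = √689 ≈ 26.249, ∠ = arctan(25/8) ≈ 72.26°
pole (s+250): 250 + j25 → |·| = √(250²+25²) = √63125 ≈ 251.25, ∠ = arctan(25/250) ≈ 5.71°
|L| = 20 · 201.56 / 1.6501e+05 ≈ 0.02443
Gain = 20 log₁₀(0.02443) ≈ -32.24 dB
∠L = 7.13° − 165.68° = -158.55°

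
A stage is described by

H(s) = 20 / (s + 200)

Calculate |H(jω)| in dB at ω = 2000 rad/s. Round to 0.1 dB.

Substitute s = j2000:
Numerator: 20 = 20 + j0
Denominator: (j2000) + 200 = 200 + j2000
|N| = √(20² + 0²) ≈ 20, ∠N ≈ 0.00°
|D| = √(200² + 2000²) ≈ 2010, ∠D ≈ 84.29°
|H| = 20 / 2010 ≈ 0.0099502
Gain = 20 log₁₀(0.0099502) ≈ -40.04 dB

-40.0 dB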